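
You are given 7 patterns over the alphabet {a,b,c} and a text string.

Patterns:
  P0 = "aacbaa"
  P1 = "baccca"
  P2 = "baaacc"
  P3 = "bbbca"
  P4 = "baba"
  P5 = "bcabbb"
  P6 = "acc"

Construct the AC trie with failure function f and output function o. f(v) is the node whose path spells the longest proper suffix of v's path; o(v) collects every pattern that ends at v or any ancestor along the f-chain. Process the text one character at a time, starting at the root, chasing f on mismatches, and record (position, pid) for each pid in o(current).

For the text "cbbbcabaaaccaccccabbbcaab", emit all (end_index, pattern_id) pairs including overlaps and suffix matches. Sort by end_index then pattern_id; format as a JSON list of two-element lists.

Build automaton:
Trie (insert patterns):
  0='ε' goto a→1 b→7
  1='a' goto a→2 c→28
  2='aa' goto c→3
  3='aac' goto b→4
  4='aacb' goto a→5
  5='aacba' goto a→6
  6='aacbaa' goto ·  ←P0
  7='b' goto a→8 b→17 c→23
  8='ba' goto a→13 b→21 c→9
  9='bac' goto c→10
  10='bacc' goto c→11
  11='baccc' goto a→12
  12='baccca' goto ·  ←P1
  13='baa' goto a→14
  14='baaa' goto c→15
  15='baaac' goto c→16
  16='baaacc' goto ·  ←P2
  17='bb' goto b→18
  18='bbb' goto c→19
  19='bbbc' goto a→20
  20='bbbca' goto ·  ←P3
  21='bab' goto a→22
  22='baba' goto ·  ←P4
  23='bc' goto a→24
  24='bca' goto b→25
  25='bcab' goto b→26
  26='bcabb' goto b→27
  27='bcabbb' goto ·  ←P5
  28='ac' goto c→29
  29='acc' goto ·  ←P6

Failure links (BFS by depth):
  n1('a'): parent n0 fail=0; on 'a' 0 → fail=0;  out ∅∪∅=∅
  n7('b'): parent n0 fail=0; on 'b' 0 → fail=0;  out ∅∪∅=∅
  n2('aa'): parent n1 fail=0; on 'a' 0 → fail=1;  out ∅∪∅=∅
  n8('ba'): parent n7 fail=0; on 'a' 0 → fail=1;  out ∅∪∅=∅
  n17('bb'): parent n7 fail=0; on 'b' 0 → fail=7;  out ∅∪∅=∅
  n23('bc'): parent n7 fail=0; on 'c' 0 → fail=0;  out ∅∪∅=∅
  n28('ac'): parent n1 fail=0; on 'c' 0 → fail=0;  out ∅∪∅=∅
  n3('aac'): parent n2 fail=1; on 'c' 1 → fail=28;  out ∅∪∅=∅
  n9('bac'): parent n8 fail=1; on 'c' 1 → fail=28;  out ∅∪∅=∅
  n13('baa'): parent n8 fail=1; on 'a' 1 → fail=2;  out ∅∪∅=∅
  n18('bbb'): parent n17 fail=7; on 'b' 7 → fail=17;  out ∅∪∅=∅
  n21('bab'): parent n8 fail=1; on 'b' 1→0 → fail=7;  out ∅∪∅=∅
  n24('bca'): parent n23 fail=0; on 'a' 0 → fail=1;  out ∅∪∅=∅
  n29('acc'): parent n28 fail=0; on 'c' 0 → fail=0;  out {6}∪∅={6}
  n4('aacb'): parent n3 fail=28; on 'b' 28→0 → fail=7;  out ∅∪∅=∅
  n10('bacc'): parent n9 fail=28; on 'c' 28 → fail=29;  out ∅∪{6}={6}
  n14('baaa'): parent n13 fail=2; on 'a' 2→1 → fail=2;  out ∅∪∅=∅
  n19('bbbc'): parent n18 fail=17; on 'c' 17→7 → fail=23;  out ∅∪∅=∅
  n22('baba'): parent n21 fail=7; on 'a' 7 → fail=8;  out {4}∪∅={4}
  n25('bcab'): parent n24 fail=1; on 'b' 1→0 → fail=7;  out ∅∪∅=∅
  n5('aacba'): parent n4 fail=7; on 'a' 7 → fail=8;  out ∅∪∅=∅
  n11('baccc'): parent n10 fail=29; on 'c' 29→0 → fail=0;  out ∅∪∅=∅
  n15('baaac'): parent n14 fail=2; on 'c' 2 → fail=3;  out ∅∪∅=∅
  n20('bbbca'): parent n19 fail=23; on 'a' 23 → fail=24;  out {3}∪∅={3}
  n26('bcabb'): parent n25 fail=7; on 'b' 7 → fail=17;  out ∅∪∅=∅
  n6('aacbaa'): parent n5 fail=8; on 'a' 8 → fail=13;  out {0}∪∅={0}
  n12('baccca'): parent n11 fail=0; on 'a' 0 → fail=1;  out {1}∪∅={1}
  n16('baaacc'): parent n15 fail=3; on 'c' 3→28 → fail=29;  out {2}∪{6}={2,6}
  n27('bcabbb'): parent n26 fail=17; on 'b' 17 → fail=18;  out {5}∪∅={5}

Run:
pos 0 'c': at 0
pos 1 'b': at 7
pos 2 'b': at 17
pos 3 'b': at 18
pos 4 'c': at 19
pos 5 'a': at 20  emit P3@[1:5]
pos 6 'b': at 25 (via fail)
pos 7 'a': at 8 (via fail)
pos 8 'a': at 13
pos 9 'a': at 14
pos 10 'c': at 15
pos 11 'c': at 16  emit P2@[6:11],P6@[9:11]
pos 12 'a': at 1 (via fail)
pos 13 'c': at 28
pos 14 'c': at 29  emit P6@[12:14]
pos 15 'c': at 0 (via fail)
pos 16 'c': at 0
pos 17 'a': at 1
pos 18 'b': at 7 (via fail)
pos 19 'b': at 17
pos 20 'b': at 18
pos 21 'c': at 19
pos 22 'a': at 20  emit P3@[18:22]
pos 23 'a': at 2 (via fail)
pos 24 'b': at 7 (via fail)

All matches (sorted): [[5,3],[11,2],[11,6],[14,6],[22,3]]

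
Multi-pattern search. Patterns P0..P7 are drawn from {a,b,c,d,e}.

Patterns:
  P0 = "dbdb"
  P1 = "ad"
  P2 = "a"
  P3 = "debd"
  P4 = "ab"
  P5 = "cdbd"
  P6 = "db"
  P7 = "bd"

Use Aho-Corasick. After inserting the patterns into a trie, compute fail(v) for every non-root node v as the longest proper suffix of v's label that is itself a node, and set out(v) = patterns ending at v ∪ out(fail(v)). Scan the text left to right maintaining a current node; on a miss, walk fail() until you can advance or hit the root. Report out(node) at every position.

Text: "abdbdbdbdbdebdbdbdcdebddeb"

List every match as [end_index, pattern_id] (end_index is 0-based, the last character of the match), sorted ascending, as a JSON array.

Build:
Trie (insert patterns):
  0='ε' goto a→5 b→15 c→11 d→1
  1='d' goto b→2 e→7
  2='db' goto d→3  ←P6
  3='dbd' goto b→4
  4='dbdb' goto ·  ←P0
  5='a' goto b→10 d→6  ←P2
  6='ad' goto ·  ←P1
  7='de' goto b→8
  8='deb' goto d→9
  9='debd' goto ·  ←P3
  10='ab' goto ·  ←P4
  11='c' goto d→12
  12='cd' goto b→13
  13='cdb' goto d→14
  14='cdbd' goto ·  ←P5
  15='b' goto d→16
  16='bd' goto ·  ←P7

BFS fail/out derivation:
  n1('d'): parent n0 fail=0; on 'd' 0 → fail=0;  out ∅∪∅=∅
  n5('a'): parent n0 fail=0; on 'a' 0 → fail=0;  out {2}∪∅={2}
  n11('c'): parent n0 fail=0; on 'c' 0 → fail=0;  out ∅∪∅=∅
  n15('b'): parent n0 fail=0; on 'b' 0 → fail=0;  out ∅∪∅=∅
  n2('db'): parent n1 fail=0; on 'b' 0 → fail=15;  out {6}∪∅={6}
  n6('ad'): parent n5 fail=0; on 'd' 0 → fail=1;  out {1}∪∅={1}
  n7('de'): parent n1 fail=0; on 'e' 0 → fail=0;  out ∅∪∅=∅
  n10('ab'): parent n5 fail=0; on 'b' 0 → fail=15;  out {4}∪∅={4}
  n12('cd'): parent n11 fail=0; on 'd' 0 → fail=1;  out ∅∪∅=∅
  n16('bd'): parent n15 fail=0; on 'd' 0 → fail=1;  out {7}∪∅={7}
  n3('dbd'): parent n2 fail=15; on 'd' 15 → fail=16;  out ∅∪{7}={7}
  n8('deb'): parent n7 fail=0; on 'b' 0 → fail=15;  out ∅∪∅=∅
  n13('cdb'): parent n12 fail=1; on 'b' 1 → fail=2;  out ∅∪{6}={6}
  n4('dbdb'): parent n3 fail=16; on 'b' 16→1 → fail=2;  out {0}∪{6}={0,6}
  n9('debd'): parent n8 fail=15; on 'd' 15 → fail=16;  out {3}∪{7}={3,7}
  n14('cdbd'): parent n13 fail=2; on 'd' 2 → fail=3;  out {5}∪{7}={5,7}

Scan:
[0] read 'a'  n0⇒n5  → match P2@[0:0]
[1] read 'b'  n5⇒n10  → match P4@[0:1]
[2] read 'd'  n10⇒n16 ·f  → match P7@[1:2]
[3] read 'b'  n16⇒n2 ·f  → match P6@[2:3]
[4] read 'd'  n2⇒n3  → match P7@[3:4]
[5] read 'b'  n3⇒n4  → match P0@[2:5],P6@[4:5]
[6] read 'd'  n4⇒n3 ·f  → match P7@[5:6]
[7] read 'b'  n3⇒n4  → match P0@[4:7],P6@[6:7]
[8] read 'd'  n4⇒n3 ·f  → match P7@[7:8]
[9] read 'b'  n3⇒n4  → match P0@[6:9],P6@[8:9]
[10] read 'd'  n4⇒n3 ·f  → match P7@[9:10]
[11] read 'e'  n3⇒n7 ·f
[12] read 'b'  n7⇒n8
[13] read 'd'  n8⇒n9  → match P3@[10:13],P7@[12:13]
[14] read 'b'  n9⇒n2 ·f  → match P6@[13:14]
[15] read 'd'  n2⇒n3  → match P7@[14:15]
[16] read 'b'  n3⇒n4  → match P0@[13:16],P6@[15:16]
[17] read 'd'  n4⇒n3 ·f  → match P7@[16:17]
[18] read 'c'  n3⇒n11 ·f
[19] read 'd'  n11⇒n12
[20] read 'e'  n12⇒n7 ·f
[21] read 'b'  n7⇒n8
[22] read 'd'  n8⇒n9  → match P3@[19:22],P7@[21:22]
[23] read 'd'  n9⇒n1 ·f
[24] read 'e'  n1⇒n7
[25] read 'b'  n7⇒n8

All matches (sorted): [[0,2],[1,4],[2,7],[3,6],[4,7],[5,0],[5,6],[6,7],[7,0],[7,6],[8,7],[9,0],[9,6],[10,7],[13,3],[13,7],[14,6],[15,7],[16,0],[16,6],[17,7],[22,3],[22,7]]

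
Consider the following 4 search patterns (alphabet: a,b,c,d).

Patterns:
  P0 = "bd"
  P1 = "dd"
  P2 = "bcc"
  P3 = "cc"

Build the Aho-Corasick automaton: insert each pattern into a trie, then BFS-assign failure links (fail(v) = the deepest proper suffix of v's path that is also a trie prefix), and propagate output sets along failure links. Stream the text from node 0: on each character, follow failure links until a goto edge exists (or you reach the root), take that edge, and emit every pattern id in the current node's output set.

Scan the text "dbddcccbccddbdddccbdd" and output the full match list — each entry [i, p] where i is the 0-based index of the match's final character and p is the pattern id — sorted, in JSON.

Build automaton:
Trie nodes:
  n0 'ε': b→1 c→7 d→3
  n1 'b': c→5 d→2
  n2 'bd': ·  ←P0
  n3 'd': d→4
  n4 'dd': ·  ←P1
  n5 'bc': c→6
  n6 'bcc': ·  ←P2
  n7 'c': c→8
  n8 'cc': ·  ←P3

BFS fail/out derivation:
  fail(1) 'b': from fail(0)=0 chase 'b': 0 ⇒ 0;  out=∅∪out(0)=∅
  fail(3) 'd': from fail(0)=0 chase 'd': 0 ⇒ 0;  out=∅∪out(0)=∅
  fail(7) 'c': from fail(0)=0 chase 'c': 0 ⇒ 0;  out=∅∪out(0)=∅
  fail(2) 'bd': from fail(1)=0 chase 'd': 0 ⇒ 3;  out={0}∪out(3)={0}
  fail(4) 'dd': from fail(3)=0 chase 'd': 0 ⇒ 3;  out={1}∪out(3)={1}
  fail(5) 'bc': from fail(1)=0 chase 'c': 0 ⇒ 7;  out=∅∪out(7)=∅
  fail(8) 'cc': from fail(7)=0 chase 'c': 0 ⇒ 7;  out={3}∪out(7)={3}
  fail(6) 'bcc': from fail(5)=7 chase 'c': 7 ⇒ 8;  out={2}∪out(8)={2,3}

Scan:
i=0 'd': node 0→3
i=1 'b': node 3→1 ·f
i=2 'd': node 1→2  → match P0@[1:2]
i=3 'd': node 2→4 ·f  → match P1@[2:3]
i=4 'c': node 4→7 ·f
i=5 'c': node 7→8  → match P3@[4:5]
i=6 'c': node 8→8 ·f  → match P3@[5:6]
i=7 'b': node 8→1 ·f
i=8 'c': node 1→5
i=9 'c': node 5→6  → match P2@[7:9],P3@[8:9]
i=10 'd': node 6→3 ·f
i=11 'd': node 3→4  → match P1@[10:11]
i=12 'b': node 4→1 ·f
i=13 'd': node 1→2  → match P0@[12:13]
i=14 'd': node 2→4 ·f  → match P1@[13:14]
i=15 'd': node 4→4 ·f  → match P1@[14:15]
i=16 'c': node 4→7 ·f
i=17 'c': node 7→8  → match P3@[16:17]
i=18 'b': node 8→1 ·f
i=19 'd': node 1→2  → match P0@[18:19]
i=20 'd': node 2→4 ·f  → match P1@[19:20]

All matches (sorted): [[2,0],[3,1],[5,3],[6,3],[9,2],[9,3],[11,1],[13,0],[14,1],[15,1],[17,3],[19,0],[20,1]]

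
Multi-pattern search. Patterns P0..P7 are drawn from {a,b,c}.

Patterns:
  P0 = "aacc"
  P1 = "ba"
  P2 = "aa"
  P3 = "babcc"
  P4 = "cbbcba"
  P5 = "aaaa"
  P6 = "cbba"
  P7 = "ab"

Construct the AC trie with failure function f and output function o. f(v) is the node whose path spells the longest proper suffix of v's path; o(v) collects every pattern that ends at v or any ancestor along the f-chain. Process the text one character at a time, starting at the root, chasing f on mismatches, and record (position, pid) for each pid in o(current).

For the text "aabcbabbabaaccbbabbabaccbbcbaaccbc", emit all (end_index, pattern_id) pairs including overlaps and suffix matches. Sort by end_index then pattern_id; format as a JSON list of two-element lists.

Build:
Trie nodes:
  0='ε' goto a→1 b→5 c→10
  1='a' goto a→2 b→19
  2='aa' goto a→16 c→3  [P2 ends]
  3='aac' goto c→4
  4='aacc' goto ·  [P0 ends]
  5='b' goto a→6
  6='ba' goto b→7  [P1 ends]
  7='bab' goto c→8
  8='babc' goto c→9
  9='babcc' goto ·  [P3 ends]
  10='c' goto b→11
  11='cb' goto b→12
  12='cbb' goto a→18 c→13
  13='cbbc' goto b→14
  14='cbbcb' goto a→15
  15='cbbcba' goto ·  [P4 ends]
  16='aaa' goto a→17
  17='aaaa' goto ·  [P5 ends]
  18='cbba' goto ·  [P6 ends]
  19='ab' goto ·  [P7 ends]

BFS fail/out derivation:
  fail(1) 'a': from fail(0)=0 chase 'a': 0 ⇒ 0;  out=∅∪out(0)=∅
  fail(5) 'b': from fail(0)=0 chase 'b': 0 ⇒ 0;  out=∅∪out(0)=∅
  fail(10) 'c': from fail(0)=0 chase 'c': 0 ⇒ 0;  out=∅∪out(0)=∅
  fail(2) 'aa': from fail(1)=0 chase 'a': 0 ⇒ 1;  out={2}∪out(1)={2}
  fail(6) 'ba': from fail(5)=0 chase 'a': 0 ⇒ 1;  out={1}∪out(1)={1}
  fail(11) 'cb': from fail(10)=0 chase 'b': 0 ⇒ 5;  out=∅∪out(5)=∅
  fail(19) 'ab': from fail(1)=0 chase 'b': 0 ⇒ 5;  out={7}∪out(5)={7}
  fail(3) 'aac': from fail(2)=1 chase 'c': 1→0 ⇒ 10;  out=∅∪out(10)=∅
  fail(7) 'bab': from fail(6)=1 chase 'b': 1 ⇒ 19;  out=∅∪out(19)={7}
  fail(12) 'cbb': from fail(11)=5 chase 'b': 5→0 ⇒ 5;  out=∅∪out(5)=∅
  fail(16) 'aaa': from fail(2)=1 chase 'a': 1 ⇒ 2;  out=∅∪out(2)={2}
  fail(4) 'aacc': from fail(3)=10 chase 'c': 10→0 ⇒ 10;  out={0}∪out(10)={0}
  fail(8) 'babc': from fail(7)=19 chase 'c': 19→5→0 ⇒ 10;  out=∅∪out(10)=∅
  fail(13) 'cbbc': from fail(12)=5 chase 'c': 5→0 ⇒ 10;  out=∅∪out(10)=∅
  fail(17) 'aaaa': from fail(16)=2 chase 'a': 2 ⇒ 16;  out={5}∪out(16)={2,5}
  fail(18) 'cbba': from fail(12)=5 chase 'a': 5 ⇒ 6;  out={6}∪out(6)={1,6}
  fail(9) 'babcc': from fail(8)=10 chase 'c': 10→0 ⇒ 10;  out={3}∪out(10)={3}
  fail(14) 'cbbcb': from fail(13)=10 chase 'b': 10 ⇒ 11;  out=∅∪out(11)=∅
  fail(15) 'cbbcba': from fail(14)=11 chase 'a': 11→5 ⇒ 6;  out={4}∪out(6)={1,4}

Run:
pos 0 'a': at 1
pos 1 'a': at 2  → match P2@[0:1]
pos 2 'b': at 19 (via fail)  → match P7@[1:2]
pos 3 'c': at 10 (via fail)
pos 4 'b': at 11
pos 5 'a': at 6 (via fail)  → match P1@[4:5]
pos 6 'b': at 7  → match P7@[5:6]
pos 7 'b': at 5 (via fail)
pos 8 'a': at 6  → match P1@[7:8]
pos 9 'b': at 7  → match P7@[8:9]
pos 10 'a': at 6 (via fail)  → match P1@[9:10]
pos 11 'a': at 2 (via fail)  → match P2@[10:11]
pos 12 'c': at 3
pos 13 'c': at 4  → match P0@[10:13]
pos 14 'b': at 11 (via fail)
pos 15 'b': at 12
pos 16 'a': at 18  → match P1@[15:16],P6@[13:16]
pos 17 'b': at 7 (via fail)  → match P7@[16:17]
pos 18 'b': at 5 (via fail)
pos 19 'a': at 6  → match P1@[18:19]
pos 20 'b': at 7  → match P7@[19:20]
pos 21 'a': at 6 (via fail)  → match P1@[20:21]
pos 22 'c': at 10 (via fail)
pos 23 'c': at 10 (via fail)
pos 24 'b': at 11
pos 25 'b': at 12
pos 26 'c': at 13
pos 27 'b': at 14
pos 28 'a': at 15  → match P1@[27:28],P4@[23:28]
pos 29 'a': at 2 (via fail)  → match P2@[28:29]
pos 30 'c': at 3
pos 31 'c': at 4  → match P0@[28:31]
pos 32 'b': at 11 (via fail)
pos 33 'c': at 10 (via fail)

Matches: [[1,2],[2,7],[5,1],[6,7],[8,1],[9,7],[10,1],[11,2],[13,0],[16,1],[16,6],[17,7],[19,1],[20,7],[21,1],[28,1],[28,4],[29,2],[31,0]]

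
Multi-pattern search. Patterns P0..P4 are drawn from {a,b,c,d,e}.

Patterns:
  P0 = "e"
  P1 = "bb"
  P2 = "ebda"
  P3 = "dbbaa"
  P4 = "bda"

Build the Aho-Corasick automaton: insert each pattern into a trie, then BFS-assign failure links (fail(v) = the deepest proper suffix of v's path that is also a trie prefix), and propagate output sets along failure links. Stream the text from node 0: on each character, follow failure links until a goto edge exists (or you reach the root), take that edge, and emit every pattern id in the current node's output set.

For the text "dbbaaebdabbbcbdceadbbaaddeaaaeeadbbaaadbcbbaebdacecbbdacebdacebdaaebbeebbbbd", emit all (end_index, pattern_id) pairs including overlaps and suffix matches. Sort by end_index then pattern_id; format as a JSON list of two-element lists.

Construct AC machine:
Trie nodes:
  n0 'ε': b→2 d→7 e→1
  n1 'e': b→4  ←P0
  n2 'b': b→3 d→12
  n3 'bb': ·  ←P1
  n4 'eb': d→5
  n5 'ebd': a→6
  n6 'ebda': ·  ←P2
  n7 'd': b→8
  n8 'db': b→9
  n9 'dbb': a→10
  n10 'dbba': a→11
  n11 'dbbaa': ·  ←P3
  n12 'bd': a→13
  n13 'bda': ·  ←P4

Failure links (BFS by depth):
  fail(1) 'e': from fail(0)=0 chase 'e': 0 ⇒ 0;  out={0}∪out(0)={0}
  fail(2) 'b': from fail(0)=0 chase 'b': 0 ⇒ 0;  out=∅∪out(0)=∅
  fail(7) 'd': from fail(0)=0 chase 'd': 0 ⇒ 0;  out=∅∪out(0)=∅
  fail(3) 'bb': from fail(2)=0 chase 'b': 0 ⇒ 2;  out={1}∪out(2)={1}
  fail(4) 'eb': from fail(1)=0 chase 'b': 0 ⇒ 2;  out=∅∪out(2)=∅
  fail(8) 'db': from fail(7)=0 chase 'b': 0 ⇒ 2;  out=∅∪out(2)=∅
  fail(12) 'bd': from fail(2)=0 chase 'd': 0 ⇒ 7;  out=∅∪out(7)=∅
  fail(5) 'ebd': from fail(4)=2 chase 'd': 2 ⇒ 12;  out=∅∪out(12)=∅
  fail(9) 'dbb': from fail(8)=2 chase 'b': 2 ⇒ 3;  out=∅∪out(3)={1}
  fail(13) 'bda': from fail(12)=7 chase 'a': 7→0 ⇒ 0;  out={4}∪out(0)={4}
  fail(6) 'ebda': from fail(5)=12 chase 'a': 12 ⇒ 13;  out={2}∪out(13)={2,4}
  fail(10) 'dbba': from fail(9)=3 chase 'a': 3→2→0 ⇒ 0;  out=∅∪out(0)=∅
  fail(11) 'dbbaa': from fail(10)=0 chase 'a': 0 ⇒ 0;  out={3}∪out(0)={3}

Text stream:
pos 0 'd': at 7
pos 1 'b': at 8
pos 2 'b': at 9  ** P1@[1:2]
pos 3 'a': at 10
pos 4 'a': at 11  ** P3@[0:4]
pos 5 'e': at 1 (via fail)  ** P0@[5:5]
pos 6 'b': at 4
pos 7 'd': at 5
pos 8 'a': at 6  ** P2@[5:8],P4@[6:8]
pos 9 'b': at 2 (via fail)
pos 10 'b': at 3  ** P1@[9:10]
pos 11 'b': at 3 (via fail)  ** P1@[10:11]
pos 12 'c': at 0 (via fail)
pos 13 'b': at 2
pos 14 'd': at 12
pos 15 'c': at 0 (via fail)
pos 16 'e': at 1  ** P0@[16:16]
pos 17 'a': at 0 (via fail)
pos 18 'd': at 7
pos 19 'b': at 8
pos 20 'b': at 9  ** P1@[19:20]
pos 21 'a': at 10
pos 22 'a': at 11  ** P3@[18:22]
pos 23 'd': at 7 (via fail)
pos 24 'd': at 7 (via fail)
pos 25 'e': at 1 (via fail)  ** P0@[25:25]
pos 26 'a': at 0 (via fail)
pos 27 'a': at 0
pos 28 'a': at 0
pos 29 'e': at 1  ** P0@[29:29]
pos 30 'e': at 1 (via fail)  ** P0@[30:30]
pos 31 'a': at 0 (via fail)
pos 32 'd': at 7
pos 33 'b': at 8
pos 34 'b': at 9  ** P1@[33:34]
pos 35 'a': at 10
pos 36 'a': at 11  ** P3@[32:36]
pos 37 'a': at 0 (via fail)
pos 38 'd': at 7
pos 39 'b': at 8
pos 40 'c': at 0 (via fail)
pos 41 'b': at 2
pos 42 'b': at 3  ** P1@[41:42]
pos 43 'a': at 0 (via fail)
pos 44 'e': at 1  ** P0@[44:44]
pos 45 'b': at 4
pos 46 'd': at 5
pos 47 'a': at 6  ** P2@[44:47],P4@[45:47]
pos 48 'c': at 0 (via fail)
pos 49 'e': at 1  ** P0@[49:49]
pos 50 'c': at 0 (via fail)
pos 51 'b': at 2
pos 52 'b': at 3  ** P1@[51:52]
pos 53 'd': at 12 (via fail)
pos 54 'a': at 13  ** P4@[52:54]
pos 55 'c': at 0 (via fail)
pos 56 'e': at 1  ** P0@[56:56]
pos 57 'b': at 4
pos 58 'd': at 5
pos 59 'a': at 6  ** P2@[56:59],P4@[57:59]
pos 60 'c': at 0 (via fail)
pos 61 'e': at 1  ** P0@[61:61]
pos 62 'b': at 4
pos 63 'd': at 5
pos 64 'a': at 6  ** P2@[61:64],P4@[62:64]
pos 65 'a': at 0 (via fail)
pos 66 'e': at 1  ** P0@[66:66]
pos 67 'b': at 4
pos 68 'b': at 3 (via fail)  ** P1@[67:68]
pos 69 'e': at 1 (via fail)  ** P0@[69:69]
pos 70 'e': at 1 (via fail)  ** P0@[70:70]
pos 71 'b': at 4
pos 72 'b': at 3 (via fail)  ** P1@[71:72]
pos 73 'b': at 3 (via fail)  ** P1@[72:73]
pos 74 'b': at 3 (via fail)  ** P1@[73:74]
pos 75 'd': at 12 (via fail)

Matches: [[2,1],[4,3],[5,0],[8,2],[8,4],[10,1],[11,1],[16,0],[20,1],[22,3],[25,0],[29,0],[30,0],[34,1],[36,3],[42,1],[44,0],[47,2],[47,4],[49,0],[52,1],[54,4],[56,0],[59,2],[59,4],[61,0],[64,2],[64,4],[66,0],[68,1],[69,0],[70,0],[72,1],[73,1],[74,1]]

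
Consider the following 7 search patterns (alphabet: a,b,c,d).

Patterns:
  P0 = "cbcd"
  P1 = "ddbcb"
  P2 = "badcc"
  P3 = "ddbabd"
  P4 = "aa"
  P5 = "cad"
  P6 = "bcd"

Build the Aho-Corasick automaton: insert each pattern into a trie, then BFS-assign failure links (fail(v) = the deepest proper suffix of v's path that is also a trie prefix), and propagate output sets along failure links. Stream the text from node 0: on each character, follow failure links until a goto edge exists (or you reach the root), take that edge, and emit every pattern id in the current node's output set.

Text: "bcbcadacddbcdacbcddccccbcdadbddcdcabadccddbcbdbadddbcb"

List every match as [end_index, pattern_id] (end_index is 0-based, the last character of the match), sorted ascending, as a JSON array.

Build:
Trie (insert patterns):
  n0 'ε': a→18 b→10 c→1 d→5
  n1 'c': a→20 b→2
  n2 'cb': c→3
  n3 'cbc': d→4
  n4 'cbcd': ·  ←P0
  n5 'd': d→6
  n6 'dd': b→7
  n7 'ddb': a→15 c→8
  n8 'ddbc': b→9
  n9 'ddbcb': ·  ←P1
  n10 'b': a→11 c→22
  n11 'ba': d→12
  n12 'bad': c→13
  n13 'badc': c→14
  n14 'badcc': ·  ←P2
  n15 'ddba': b→16
  n16 'ddbab': d→17
  n17 'ddbabd': ·  ←P3
  n18 'a': a→19
  n19 'aa': ·  ←P4
  n20 'ca': d→21
  n21 'cad': ·  ←P5
  n22 'bc': d→23
  n23 'bcd': ·  ←P6

Failure links (BFS by depth):
  n1('c'): parent n0 fail=0; on 'c' 0 → fail=0;  out ∅∪∅=∅
  n5('d'): parent n0 fail=0; on 'd' 0 → fail=0;  out ∅∪∅=∅
  n10('b'): parent n0 fail=0; on 'b' 0 → fail=0;  out ∅∪∅=∅
  n18('a'): parent n0 fail=0; on 'a' 0 → fail=0;  out ∅∪∅=∅
  n2('cb'): parent n1 fail=0; on 'b' 0 → fail=10;  out ∅∪∅=∅
  n6('dd'): parent n5 fail=0; on 'd' 0 → fail=5;  out ∅∪∅=∅
  n11('ba'): parent n10 fail=0; on 'a' 0 → fail=18;  out ∅∪∅=∅
  n19('aa'): parent n18 fail=0; on 'a' 0 → fail=18;  out {4}∪∅={4}
  n20('ca'): parent n1 fail=0; on 'a' 0 → fail=18;  out ∅∪∅=∅
  n22('bc'): parent n10 fail=0; on 'c' 0 → fail=1;  out ∅∪∅=∅
  n3('cbc'): parent n2 fail=10; on 'c' 10 → fail=22;  out ∅∪∅=∅
  n7('ddb'): parent n6 fail=5; on 'b' 5→0 → fail=10;  out ∅∪∅=∅
  n12('bad'): parent n11 fail=18; on 'd' 18→0 → fail=5;  out ∅∪∅=∅
  n21('cad'): parent n20 fail=18; on 'd' 18→0 → fail=5;  out {5}∪∅={5}
  n23('bcd'): parent n22 fail=1; on 'd' 1→0 → fail=5;  out {6}∪∅={6}
  n4('cbcd'): parent n3 fail=22; on 'd' 22 → fail=23;  out {0}∪{6}={0,6}
  n8('ddbc'): parent n7 fail=10; on 'c' 10 → fail=22;  out ∅∪∅=∅
  n13('badc'): parent n12 fail=5; on 'c' 5→0 → fail=1;  out ∅∪∅=∅
  n15('ddba'): parent n7 fail=10; on 'a' 10 → fail=11;  out ∅∪∅=∅
  n9('ddbcb'): parent n8 fail=22; on 'b' 22→1 → fail=2;  out {1}∪∅={1}
  n14('badcc'): parent n13 fail=1; on 'c' 1→0 → fail=1;  out {2}∪∅={2}
  n16('ddbab'): parent n15 fail=11; on 'b' 11→18→0 → fail=10;  out ∅∪∅=∅
  n17('ddbabd'): parent n16 fail=10; on 'd' 10→0 → fail=5;  out {3}∪∅={3}

Run:
[0] read 'b'  n0⇒n10
[1] read 'c'  n10⇒n22
[2] read 'b'  n22⇒n2 (fail-walked)
[3] read 'c'  n2⇒n3
[4] read 'a'  n3⇒n20 (fail-walked)
[5] read 'd'  n20⇒n21  → match P5@[3:5]
[6] read 'a'  n21⇒n18 (fail-walked)
[7] read 'c'  n18⇒n1 (fail-walked)
[8] read 'd'  n1⇒n5 (fail-walked)
[9] read 'd'  n5⇒n6
[10] read 'b'  n6⇒n7
[11] read 'c'  n7⇒n8
[12] read 'd'  n8⇒n23 (fail-walked)  → match P6@[10:12]
[13] read 'a'  n23⇒n18 (fail-walked)
[14] read 'c'  n18⇒n1 (fail-walked)
[15] read 'b'  n1⇒n2
[16] read 'c'  n2⇒n3
[17] read 'd'  n3⇒n4  → match P0@[14:17],P6@[15:17]
[18] read 'd'  n4⇒n6 (fail-walked)
[19] read 'c'  n6⇒n1 (fail-walked)
[20] read 'c'  n1⇒n1 (fail-walked)
[21] read 'c'  n1⇒n1 (fail-walked)
[22] read 'c'  n1⇒n1 (fail-walked)
[23] read 'b'  n1⇒n2
[24] read 'c'  n2⇒n3
[25] read 'd'  n3⇒n4  → match P0@[22:25],P6@[23:25]
[26] read 'a'  n4⇒n18 (fail-walked)
[27] read 'd'  n18⇒n5 (fail-walked)
[28] read 'b'  n5⇒n10 (fail-walked)
[29] read 'd'  n10⇒n5 (fail-walked)
[30] read 'd'  n5⇒n6
[31] read 'c'  n6⇒n1 (fail-walked)
[32] read 'd'  n1⇒n5 (fail-walked)
[33] read 'c'  n5⇒n1 (fail-walked)
[34] read 'a'  n1⇒n20
[35] read 'b'  n20⇒n10 (fail-walked)
[36] read 'a'  n10⇒n11
[37] read 'd'  n11⇒n12
[38] read 'c'  n12⇒n13
[39] read 'c'  n13⇒n14  → match P2@[35:39]
[40] read 'd'  n14⇒n5 (fail-walked)
[41] read 'd'  n5⇒n6
[42] read 'b'  n6⇒n7
[43] read 'c'  n7⇒n8
[44] read 'b'  n8⇒n9  → match P1@[40:44]
[45] read 'd'  n9⇒n5 (fail-walked)
[46] read 'b'  n5⇒n10 (fail-walked)
[47] read 'a'  n10⇒n11
[48] read 'd'  n11⇒n12
[49] read 'd'  n12⇒n6 (fail-walked)
[50] read 'd'  n6⇒n6 (fail-walked)
[51] read 'b'  n6⇒n7
[52] read 'c'  n7⇒n8
[53] read 'b'  n8⇒n9  → match P1@[49:53]

Result: [[5,5],[12,6],[17,0],[17,6],[25,0],[25,6],[39,2],[44,1],[53,1]]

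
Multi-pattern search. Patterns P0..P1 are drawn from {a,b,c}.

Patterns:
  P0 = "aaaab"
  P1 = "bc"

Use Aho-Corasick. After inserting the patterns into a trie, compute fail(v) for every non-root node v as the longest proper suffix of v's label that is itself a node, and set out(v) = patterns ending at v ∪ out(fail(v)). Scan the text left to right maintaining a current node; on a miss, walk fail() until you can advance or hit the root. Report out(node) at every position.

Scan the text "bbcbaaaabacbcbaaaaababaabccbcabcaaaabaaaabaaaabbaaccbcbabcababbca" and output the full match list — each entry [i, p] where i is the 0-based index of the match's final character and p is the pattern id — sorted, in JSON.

Construct AC machine:
Trie (insert patterns):
  n0 'ε': a→1 b→6
  n1 'a': a→2
  n2 'aa': a→3
  n3 'aaa': a→4
  n4 'aaaa': b→5
  n5 'aaaab': ·  [P0 ends]
  n6 'b': c→7
  n7 'bc': ·  [P1 ends]

BFS fail/out derivation:
  fail(1) 'a': from fail(0)=0 chase 'a': 0 ⇒ 0;  out=∅∪out(0)=∅
  fail(6) 'b': from fail(0)=0 chase 'b': 0 ⇒ 0;  out=∅∪out(0)=∅
  fail(2) 'aa': from fail(1)=0 chase 'a': 0 ⇒ 1;  out=∅∪out(1)=∅
  fail(7) 'bc': from fail(6)=0 chase 'c': 0 ⇒ 0;  out={1}∪out(0)={1}
  fail(3) 'aaa': from fail(2)=1 chase 'a': 1 ⇒ 2;  out=∅∪out(2)=∅
  fail(4) 'aaaa': from fail(3)=2 chase 'a': 2 ⇒ 3;  out=∅∪out(3)=∅
  fail(5) 'aaaab': from fail(4)=3 chase 'b': 3→2→1→0 ⇒ 6;  out={0}∪out(6)={0}

Scan:
pos 0 'b': at 6
pos 1 'b': at 6 (fail-walked)
pos 2 'c': at 7  ** P1@[1:2]
pos 3 'b': at 6 (fail-walked)
pos 4 'a': at 1 (fail-walked)
pos 5 'a': at 2
pos 6 'a': at 3
pos 7 'a': at 4
pos 8 'b': at 5  ** P0@[4:8]
pos 9 'a': at 1 (fail-walked)
pos 10 'c': at 0 (fail-walked)
pos 11 'b': at 6
pos 12 'c': at 7  ** P1@[11:12]
pos 13 'b': at 6 (fail-walked)
pos 14 'a': at 1 (fail-walked)
pos 15 'a': at 2
pos 16 'a': at 3
pos 17 'a': at 4
pos 18 'a': at 4 (fail-walked)
pos 19 'b': at 5  ** P0@[15:19]
pos 20 'a': at 1 (fail-walked)
pos 21 'b': at 6 (fail-walked)
pos 22 'a': at 1 (fail-walked)
pos 23 'a': at 2
pos 24 'b': at 6 (fail-walked)
pos 25 'c': at 7  ** P1@[24:25]
pos 26 'c': at 0 (fail-walked)
pos 27 'b': at 6
pos 28 'c': at 7  ** P1@[27:28]
pos 29 'a': at 1 (fail-walked)
pos 30 'b': at 6 (fail-walked)
pos 31 'c': at 7  ** P1@[30:31]
pos 32 'a': at 1 (fail-walked)
pos 33 'a': at 2
pos 34 'a': at 3
pos 35 'a': at 4
pos 36 'b': at 5  ** P0@[32:36]
pos 37 'a': at 1 (fail-walked)
pos 38 'a': at 2
pos 39 'a': at 3
pos 40 'a': at 4
pos 41 'b': at 5  ** P0@[37:41]
pos 42 'a': at 1 (fail-walked)
pos 43 'a': at 2
pos 44 'a': at 3
pos 45 'a': at 4
pos 46 'b': at 5  ** P0@[42:46]
pos 47 'b': at 6 (fail-walked)
pos 48 'a': at 1 (fail-walked)
pos 49 'a': at 2
pos 50 'c': at 0 (fail-walked)
pos 51 'c': at 0
pos 52 'b': at 6
pos 53 'c': at 7  ** P1@[52:53]
pos 54 'b': at 6 (fail-walked)
pos 55 'a': at 1 (fail-walked)
pos 56 'b': at 6 (fail-walked)
pos 57 'c': at 7  ** P1@[56:57]
pos 58 'a': at 1 (fail-walked)
pos 59 'b': at 6 (fail-walked)
pos 60 'a': at 1 (fail-walked)
pos 61 'b': at 6 (fail-walked)
pos 62 'b': at 6 (fail-walked)
pos 63 'c': at 7  ** P1@[62:63]
pos 64 'a': at 1 (fail-walked)

All matches (sorted): [[2,1],[8,0],[12,1],[19,0],[25,1],[28,1],[31,1],[36,0],[41,0],[46,0],[53,1],[57,1],[63,1]]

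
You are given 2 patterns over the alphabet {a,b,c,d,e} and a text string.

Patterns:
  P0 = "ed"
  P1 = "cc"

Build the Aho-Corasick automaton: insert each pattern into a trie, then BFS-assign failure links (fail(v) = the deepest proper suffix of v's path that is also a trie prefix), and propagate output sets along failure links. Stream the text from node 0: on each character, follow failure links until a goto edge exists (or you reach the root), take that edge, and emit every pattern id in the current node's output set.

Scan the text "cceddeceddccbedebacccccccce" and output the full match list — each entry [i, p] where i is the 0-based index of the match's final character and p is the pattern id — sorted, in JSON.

Construct AC machine:
Trie (insert patterns):
  0='ε' goto c→3 e→1
  1='e' goto d→2
  2='ed' goto ·  ←P0
  3='c' goto c→4
  4='cc' goto ·  ←P1

Failure links (BFS by depth):
  fail(1) 'e': from fail(0)=0 chase 'e': 0 ⇒ 0;  out=∅∪out(0)=∅
  fail(3) 'c': from fail(0)=0 chase 'c': 0 ⇒ 0;  out=∅∪out(0)=∅
  fail(2) 'ed': from fail(1)=0 chase 'd': 0 ⇒ 0;  out={0}∪out(0)={0}
  fail(4) 'cc': from fail(3)=0 chase 'c': 0 ⇒ 3;  out={1}∪out(3)={1}

Text stream:
[0] read 'c'  n0⇒n3
[1] read 'c'  n3⇒n4  → match P1@[0:1]
[2] read 'e'  n4⇒n1 (via fail)
[3] read 'd'  n1⇒n2  → match P0@[2:3]
[4] read 'd'  n2⇒n0 (via fail)
[5] read 'e'  n0⇒n1
[6] read 'c'  n1⇒n3 (via fail)
[7] read 'e'  n3⇒n1 (via fail)
[8] read 'd'  n1⇒n2  → match P0@[7:8]
[9] read 'd'  n2⇒n0 (via fail)
[10] read 'c'  n0⇒n3
[11] read 'c'  n3⇒n4  → match P1@[10:11]
[12] read 'b'  n4⇒n0 (via fail)
[13] read 'e'  n0⇒n1
[14] read 'd'  n1⇒n2  → match P0@[13:14]
[15] read 'e'  n2⇒n1 (via fail)
[16] read 'b'  n1⇒n0 (via fail)
[17] read 'a'  n0⇒n0
[18] read 'c'  n0⇒n3
[19] read 'c'  n3⇒n4  → match P1@[18:19]
[20] read 'c'  n4⇒n4 (via fail)  → match P1@[19:20]
[21] read 'c'  n4⇒n4 (via fail)  → match P1@[20:21]
[22] read 'c'  n4⇒n4 (via fail)  → match P1@[21:22]
[23] read 'c'  n4⇒n4 (via fail)  → match P1@[22:23]
[24] read 'c'  n4⇒n4 (via fail)  → match P1@[23:24]
[25] read 'c'  n4⇒n4 (via fail)  → match P1@[24:25]
[26] read 'e'  n4⇒n1 (via fail)

Matches: [[1,1],[3,0],[8,0],[11,1],[14,0],[19,1],[20,1],[21,1],[22,1],[23,1],[24,1],[25,1]]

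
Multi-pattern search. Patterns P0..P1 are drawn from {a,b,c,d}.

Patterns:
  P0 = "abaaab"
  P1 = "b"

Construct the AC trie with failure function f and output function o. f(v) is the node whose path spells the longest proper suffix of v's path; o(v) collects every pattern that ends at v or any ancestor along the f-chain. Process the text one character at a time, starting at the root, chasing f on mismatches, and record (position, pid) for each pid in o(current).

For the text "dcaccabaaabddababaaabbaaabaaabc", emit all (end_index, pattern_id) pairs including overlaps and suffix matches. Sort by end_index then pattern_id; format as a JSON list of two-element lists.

Build automaton:
Trie (insert patterns):
  n0 'ε': a→1 b→7
  n1 'a': b→2
  n2 'ab': a→3
  n3 'aba': a→4
  n4 'abaa': a→5
  n5 'abaaa': b→6
  n6 'abaaab': ·  ←P0
  n7 'b': ·  ←P1

BFS fail/out derivation:
  fail(1) 'a': from fail(0)=0 chase 'a': 0 ⇒ 0;  out=∅∪out(0)=∅
  fail(7) 'b': from fail(0)=0 chase 'b': 0 ⇒ 0;  out={1}∪out(0)={1}
  fail(2) 'ab': from fail(1)=0 chase 'b': 0 ⇒ 7;  out=∅∪out(7)={1}
  fail(3) 'aba': from fail(2)=7 chase 'a': 7→0 ⇒ 1;  out=∅∪out(1)=∅
  fail(4) 'abaa': from fail(3)=1 chase 'a': 1→0 ⇒ 1;  out=∅∪out(1)=∅
  fail(5) 'abaaa': from fail(4)=1 chase 'a': 1→0 ⇒ 1;  out=∅∪out(1)=∅
  fail(6) 'abaaab': from fail(5)=1 chase 'b': 1 ⇒ 2;  out={0}∪out(2)={0,1}

Text stream:
[0] read 'd'  n0⇒n0
[1] read 'c'  n0⇒n0
[2] read 'a'  n0⇒n1
[3] read 'c'  n1⇒n0 (fail-walked)
[4] read 'c'  n0⇒n0
[5] read 'a'  n0⇒n1
[6] read 'b'  n1⇒n2  emit P1@[6:6]
[7] read 'a'  n2⇒n3
[8] read 'a'  n3⇒n4
[9] read 'a'  n4⇒n5
[10] read 'b'  n5⇒n6  emit P0@[5:10],P1@[10:10]
[11] read 'd'  n6⇒n0 (fail-walked)
[12] read 'd'  n0⇒n0
[13] read 'a'  n0⇒n1
[14] read 'b'  n1⇒n2  emit P1@[14:14]
[15] read 'a'  n2⇒n3
[16] read 'b'  n3⇒n2 (fail-walked)  emit P1@[16:16]
[17] read 'a'  n2⇒n3
[18] read 'a'  n3⇒n4
[19] read 'a'  n4⇒n5
[20] read 'b'  n5⇒n6  emit P0@[15:20],P1@[20:20]
[21] read 'b'  n6⇒n7 (fail-walked)  emit P1@[21:21]
[22] read 'a'  n7⇒n1 (fail-walked)
[23] read 'a'  n1⇒n1 (fail-walked)
[24] read 'a'  n1⇒n1 (fail-walked)
[25] read 'b'  n1⇒n2  emit P1@[25:25]
[26] read 'a'  n2⇒n3
[27] read 'a'  n3⇒n4
[28] read 'a'  n4⇒n5
[29] read 'b'  n5⇒n6  emit P0@[24:29],P1@[29:29]
[30] read 'c'  n6⇒n0 (fail-walked)

All matches (sorted): [[6,1],[10,0],[10,1],[14,1],[16,1],[20,0],[20,1],[21,1],[25,1],[29,0],[29,1]]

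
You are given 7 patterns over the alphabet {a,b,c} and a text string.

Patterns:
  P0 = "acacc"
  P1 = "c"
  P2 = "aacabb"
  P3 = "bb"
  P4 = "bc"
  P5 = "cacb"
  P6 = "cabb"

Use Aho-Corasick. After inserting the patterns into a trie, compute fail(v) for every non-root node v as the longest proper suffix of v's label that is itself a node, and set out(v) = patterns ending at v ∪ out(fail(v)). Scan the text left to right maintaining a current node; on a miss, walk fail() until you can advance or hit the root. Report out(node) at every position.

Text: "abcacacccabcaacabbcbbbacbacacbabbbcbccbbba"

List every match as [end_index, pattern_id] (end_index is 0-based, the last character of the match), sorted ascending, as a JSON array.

Construct AC machine:
Trie (insert patterns):
  0='ε' goto a→1 b→12 c→6
  1='a' goto a→7 c→2
  2='ac' goto a→3
  3='aca' goto c→4
  4='acac' goto c→5
  5='acacc' goto ·  ←P0
  6='c' goto a→15  ←P1
  7='aa' goto c→8
  8='aac' goto a→9
  9='aaca' goto b→10
  10='aacab' goto b→11
  11='aacabb' goto ·  ←P2
  12='b' goto b→13 c→14
  13='bb' goto ·  ←P3
  14='bc' goto ·  ←P4
  15='ca' goto b→18 c→16
  16='cac' goto b→17
  17='cacb' goto ·  ←P5
  18='cab' goto b→19
  19='cabb' goto ·  ←P6

Failure links (BFS by depth):
  fail(1) 'a': from fail(0)=0 chase 'a': 0 ⇒ 0;  out=∅∪out(0)=∅
  fail(6) 'c': from fail(0)=0 chase 'c': 0 ⇒ 0;  out={1}∪out(0)={1}
  fail(12) 'b': from fail(0)=0 chase 'b': 0 ⇒ 0;  out=∅∪out(0)=∅
  fail(2) 'ac': from fail(1)=0 chase 'c': 0 ⇒ 6;  out=∅∪out(6)={1}
  fail(7) 'aa': from fail(1)=0 chase 'a': 0 ⇒ 1;  out=∅∪out(1)=∅
  fail(13) 'bb': from fail(12)=0 chase 'b': 0 ⇒ 12;  out={3}∪out(12)={3}
  fail(14) 'bc': from fail(12)=0 chase 'c': 0 ⇒ 6;  out={4}∪out(6)={1,4}
  fail(15) 'ca': from fail(6)=0 chase 'a': 0 ⇒ 1;  out=∅∪out(1)=∅
  fail(3) 'aca': from fail(2)=6 chase 'a': 6 ⇒ 15;  out=∅∪out(15)=∅
  fail(8) 'aac': from fail(7)=1 chase 'c': 1 ⇒ 2;  out=∅∪out(2)={1}
  fail(16) 'cac': from fail(15)=1 chase 'c': 1 ⇒ 2;  out=∅∪out(2)={1}
  fail(18) 'cab': from fail(15)=1 chase 'b': 1→0 ⇒ 12;  out=∅∪out(12)=∅
  fail(4) 'acac': from fail(3)=15 chase 'c': 15 ⇒ 16;  out=∅∪out(16)={1}
  fail(9) 'aaca': from fail(8)=2 chase 'a': 2 ⇒ 3;  out=∅∪out(3)=∅
  fail(17) 'cacb': from fail(16)=2 chase 'b': 2→6→0 ⇒ 12;  out={5}∪out(12)={5}
  fail(19) 'cabb': from fail(18)=12 chase 'b': 12 ⇒ 13;  out={6}∪out(13)={3,6}
  fail(5) 'acacc': from fail(4)=16 chase 'c': 16→2→6→0 ⇒ 6;  out={0}∪out(6)={0,1}
  fail(10) 'aacab': from fail(9)=3 chase 'b': 3→15 ⇒ 18;  out=∅∪out(18)=∅
  fail(11) 'aacabb': from fail(10)=18 chase 'b': 18 ⇒ 19;  out={2}∪out(19)={2,3,6}

Scan:
[0] read 'a'  n0⇒n1
[1] read 'b'  n1⇒n12 (fail-walked)
[2] read 'c'  n12⇒n14  ** P1@[2:2],P4@[1:2]
[3] read 'a'  n14⇒n15 (fail-walked)
[4] read 'c'  n15⇒n16  ** P1@[4:4]
[5] read 'a'  n16⇒n3 (fail-walked)
[6] read 'c'  n3⇒n4  ** P1@[6:6]
[7] read 'c'  n4⇒n5  ** P0@[3:7],P1@[7:7]
[8] read 'c'  n5⇒n6 (fail-walked)  ** P1@[8:8]
[9] read 'a'  n6⇒n15
[10] read 'b'  n15⇒n18
[11] read 'c'  n18⇒n14 (fail-walked)  ** P1@[11:11],P4@[10:11]
[12] read 'a'  n14⇒n15 (fail-walked)
[13] read 'a'  n15⇒n7 (fail-walked)
[14] read 'c'  n7⇒n8  ** P1@[14:14]
[15] read 'a'  n8⇒n9
[16] read 'b'  n9⇒n10
[17] read 'b'  n10⇒n11  ** P2@[12:17],P3@[16:17],P6@[14:17]
[18] read 'c'  n11⇒n14 (fail-walked)  ** P1@[18:18],P4@[17:18]
[19] read 'b'  n14⇒n12 (fail-walked)
[20] read 'b'  n12⇒n13  ** P3@[19:20]
[21] read 'b'  n13⇒n13 (fail-walked)  ** P3@[20:21]
[22] read 'a'  n13⇒n1 (fail-walked)
[23] read 'c'  n1⇒n2  ** P1@[23:23]
[24] read 'b'  n2⇒n12 (fail-walked)
[25] read 'a'  n12⇒n1 (fail-walked)
[26] read 'c'  n1⇒n2  ** P1@[26:26]
[27] read 'a'  n2⇒n3
[28] read 'c'  n3⇒n4  ** P1@[28:28]
[29] read 'b'  n4⇒n17 (fail-walked)  ** P5@[26:29]
[30] read 'a'  n17⇒n1 (fail-walked)
[31] read 'b'  n1⇒n12 (fail-walked)
[32] read 'b'  n12⇒n13  ** P3@[31:32]
[33] read 'b'  n13⇒n13 (fail-walked)  ** P3@[32:33]
[34] read 'c'  n13⇒n14 (fail-walked)  ** P1@[34:34],P4@[33:34]
[35] read 'b'  n14⇒n12 (fail-walked)
[36] read 'c'  n12⇒n14  ** P1@[36:36],P4@[35:36]
[37] read 'c'  n14⇒n6 (fail-walked)  ** P1@[37:37]
[38] read 'b'  n6⇒n12 (fail-walked)
[39] read 'b'  n12⇒n13  ** P3@[38:39]
[40] read 'b'  n13⇒n13 (fail-walked)  ** P3@[39:40]
[41] read 'a'  n13⇒n1 (fail-walked)

Matches: [[2,1],[2,4],[4,1],[6,1],[7,0],[7,1],[8,1],[11,1],[11,4],[14,1],[17,2],[17,3],[17,6],[18,1],[18,4],[20,3],[21,3],[23,1],[26,1],[28,1],[29,5],[32,3],[33,3],[34,1],[34,4],[36,1],[36,4],[37,1],[39,3],[40,3]]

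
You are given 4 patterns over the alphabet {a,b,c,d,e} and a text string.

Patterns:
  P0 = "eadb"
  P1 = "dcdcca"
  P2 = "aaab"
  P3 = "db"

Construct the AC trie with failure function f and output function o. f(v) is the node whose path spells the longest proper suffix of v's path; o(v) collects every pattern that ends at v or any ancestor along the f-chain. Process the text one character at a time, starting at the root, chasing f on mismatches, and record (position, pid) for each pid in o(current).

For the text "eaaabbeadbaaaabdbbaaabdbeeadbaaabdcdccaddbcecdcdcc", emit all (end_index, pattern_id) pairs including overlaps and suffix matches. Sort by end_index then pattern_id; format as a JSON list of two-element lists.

Construct AC machine:
Trie nodes:
  n0 'ε': a→11 d→5 e→1
  n1 'e': a→2
  n2 'ea': d→3
  n3 'ead': b→4
  n4 'eadb': ·  [P0 ends]
  n5 'd': b→15 c→6
  n6 'dc': d→7
  n7 'dcd': c→8
  n8 'dcdc': c→9
  n9 'dcdcc': a→10
  n10 'dcdcca': ·  [P1 ends]
  n11 'a': a→12
  n12 'aa': a→13
  n13 'aaa': b→14
  n14 'aaab': ·  [P2 ends]
  n15 'db': ·  [P3 ends]

Failure links (BFS by depth):
  fail(1) 'e': from fail(0)=0 chase 'e': 0 ⇒ 0;  out=∅∪out(0)=∅
  fail(5) 'd': from fail(0)=0 chase 'd': 0 ⇒ 0;  out=∅∪out(0)=∅
  fail(11) 'a': from fail(0)=0 chase 'a': 0 ⇒ 0;  out=∅∪out(0)=∅
  fail(2) 'ea': from fail(1)=0 chase 'a': 0 ⇒ 11;  out=∅∪out(11)=∅
  fail(6) 'dc': from fail(5)=0 chase 'c': 0 ⇒ 0;  out=∅∪out(0)=∅
  fail(12) 'aa': from fail(11)=0 chase 'a': 0 ⇒ 11;  out=∅∪out(11)=∅
  fail(15) 'db': from fail(5)=0 chase 'b': 0 ⇒ 0;  out={3}∪out(0)={3}
  fail(3) 'ead': from fail(2)=11 chase 'd': 11→0 ⇒ 5;  out=∅∪out(5)=∅
  fail(7) 'dcd': from fail(6)=0 chase 'd': 0 ⇒ 5;  out=∅∪out(5)=∅
  fail(13) 'aaa': from fail(12)=11 chase 'a': 11 ⇒ 12;  out=∅∪out(12)=∅
  fail(4) 'eadb': from fail(3)=5 chase 'b': 5 ⇒ 15;  out={0}∪out(15)={0,3}
  fail(8) 'dcdc': from fail(7)=5 chase 'c': 5 ⇒ 6;  out=∅∪out(6)=∅
  fail(14) 'aaab': from fail(13)=12 chase 'b': 12→11→0 ⇒ 0;  out={2}∪out(0)={2}
  fail(9) 'dcdcc': from fail(8)=6 chase 'c': 6→0 ⇒ 0;  out=∅∪out(0)=∅
  fail(10) 'dcdcca': from fail(9)=0 chase 'a': 0 ⇒ 11;  out={1}∪out(11)={1}

Run:
pos 0 'e': at 1
pos 1 'a': at 2
pos 2 'a': at 12 (fail-walked)
pos 3 'a': at 13
pos 4 'b': at 14  → match P2@[1:4]
pos 5 'b': at 0 (fail-walked)
pos 6 'e': at 1
pos 7 'a': at 2
pos 8 'd': at 3
pos 9 'b': at 4  → match P0@[6:9],P3@[8:9]
pos 10 'a': at 11 (fail-walked)
pos 11 'a': at 12
pos 12 'a': at 13
pos 13 'a': at 13 (fail-walked)
pos 14 'b': at 14  → match P2@[11:14]
pos 15 'd': at 5 (fail-walked)
pos 16 'b': at 15  → match P3@[15:16]
pos 17 'b': at 0 (fail-walked)
pos 18 'a': at 11
pos 19 'a': at 12
pos 20 'a': at 13
pos 21 'b': at 14  → match P2@[18:21]
pos 22 'd': at 5 (fail-walked)
pos 23 'b': at 15  → match P3@[22:23]
pos 24 'e': at 1 (fail-walked)
pos 25 'e': at 1 (fail-walked)
pos 26 'a': at 2
pos 27 'd': at 3
pos 28 'b': at 4  → match P0@[25:28],P3@[27:28]
pos 29 'a': at 11 (fail-walked)
pos 30 'a': at 12
pos 31 'a': at 13
pos 32 'b': at 14  → match P2@[29:32]
pos 33 'd': at 5 (fail-walked)
pos 34 'c': at 6
pos 35 'd': at 7
pos 36 'c': at 8
pos 37 'c': at 9
pos 38 'a': at 10  → match P1@[33:38]
pos 39 'd': at 5 (fail-walked)
pos 40 'd': at 5 (fail-walked)
pos 41 'b': at 15  → match P3@[40:41]
pos 42 'c': at 0 (fail-walked)
pos 43 'e': at 1
pos 44 'c': at 0 (fail-walked)
pos 45 'd': at 5
pos 46 'c': at 6
pos 47 'd': at 7
pos 48 'c': at 8
pos 49 'c': at 9

All matches (sorted): [[4,2],[9,0],[9,3],[14,2],[16,3],[21,2],[23,3],[28,0],[28,3],[32,2],[38,1],[41,3]]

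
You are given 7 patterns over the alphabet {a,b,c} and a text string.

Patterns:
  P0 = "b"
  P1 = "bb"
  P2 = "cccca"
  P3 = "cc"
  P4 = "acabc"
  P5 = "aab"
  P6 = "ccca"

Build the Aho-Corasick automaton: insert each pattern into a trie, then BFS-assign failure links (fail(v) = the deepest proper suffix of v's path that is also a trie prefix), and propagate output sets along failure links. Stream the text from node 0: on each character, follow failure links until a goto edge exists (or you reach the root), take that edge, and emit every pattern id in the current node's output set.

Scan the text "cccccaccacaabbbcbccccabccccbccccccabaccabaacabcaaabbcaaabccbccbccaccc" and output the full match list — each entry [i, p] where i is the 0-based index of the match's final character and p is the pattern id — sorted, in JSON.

Construct AC machine:
Trie nodes:
  0='ε' goto a→8 b→1 c→3
  1='b' goto b→2  ←P0
  2='bb' goto ·  ←P1
  3='c' goto c→4
  4='cc' goto c→5  ←P3
  5='ccc' goto a→15 c→6
  6='cccc' goto a→7
  7='cccca' goto ·  ←P2
  8='a' goto a→13 c→9
  9='ac' goto a→10
  10='aca' goto b→11
  11='acab' goto c→12
  12='acabc' goto ·  ←P4
  13='aa' goto b→14
  14='aab' goto ·  ←P5
  15='ccca' goto ·  ←P6

Failure links (BFS by depth):
  n1('b'): parent n0 fail=0; on 'b' 0 → fail=0;  out {0}∪∅={0}
  n3('c'): parent n0 fail=0; on 'c' 0 → fail=0;  out ∅∪∅=∅
  n8('a'): parent n0 fail=0; on 'a' 0 → fail=0;  out ∅∪∅=∅
  n2('bb'): parent n1 fail=0; on 'b' 0 → fail=1;  out {1}∪{0}={0,1}
  n4('cc'): parent n3 fail=0; on 'c' 0 → fail=3;  out {3}∪∅={3}
  n9('ac'): parent n8 fail=0; on 'c' 0 → fail=3;  out ∅∪∅=∅
  n13('aa'): parent n8 fail=0; on 'a' 0 → fail=8;  out ∅∪∅=∅
  n5('ccc'): parent n4 fail=3; on 'c' 3 → fail=4;  out ∅∪{3}={3}
  n10('aca'): parent n9 fail=3; on 'a' 3→0 → fail=8;  out ∅∪∅=∅
  n14('aab'): parent n13 fail=8; on 'b' 8→0 → fail=1;  out {5}∪{0}={0,5}
  n6('cccc'): parent n5 fail=4; on 'c' 4 → fail=5;  out ∅∪{3}={3}
  n11('acab'): parent n10 fail=8; on 'b' 8→0 → fail=1;  out ∅∪{0}={0}
  n15('ccca'): parent n5 fail=4; on 'a' 4→3→0 → fail=8;  out {6}∪∅={6}
  n7('cccca'): parent n6 fail=5; on 'a' 5 → fail=15;  out {2}∪{6}={2,6}
  n12('acabc'): parent n11 fail=1; on 'c' 1→0 → fail=3;  out {4}∪∅={4}

Run:
[0] read 'c'  n0⇒n3
[1] read 'c'  n3⇒n4  → match P3@[0:1]
[2] read 'c'  n4⇒n5  → match P3@[1:2]
[3] read 'c'  n5⇒n6  → match P3@[2:3]
[4] read 'c'  n6⇒n6 (fail-walked)  → match P3@[3:4]
[5] read 'a'  n6⇒n7  → match P2@[1:5],P6@[2:5]
[6] read 'c'  n7⇒n9 (fail-walked)
[7] read 'c'  n9⇒n4 (fail-walked)  → match P3@[6:7]
[8] read 'a'  n4⇒n8 (fail-walked)
[9] read 'c'  n8⇒n9
[10] read 'a'  n9⇒n10
[11] read 'a'  n10⇒n13 (fail-walked)
[12] read 'b'  n13⇒n14  → match P0@[12:12],P5@[10:12]
[13] read 'b'  n14⇒n2 (fail-walked)  → match P0@[13:13],P1@[12:13]
[14] read 'b'  n2⇒n2 (fail-walked)  → match P0@[14:14],P1@[13:14]
[15] read 'c'  n2⇒n3 (fail-walked)
[16] read 'b'  n3⇒n1 (fail-walked)  → match P0@[16:16]
[17] read 'c'  n1⇒n3 (fail-walked)
[18] read 'c'  n3⇒n4  → match P3@[17:18]
[19] read 'c'  n4⇒n5  → match P3@[18:19]
[20] read 'c'  n5⇒n6  → match P3@[19:20]
[21] read 'a'  n6⇒n7  → match P2@[17:21],P6@[18:21]
[22] read 'b'  n7⇒n1 (fail-walked)  → match P0@[22:22]
[23] read 'c'  n1⇒n3 (fail-walked)
[24] read 'c'  n3⇒n4  → match P3@[23:24]
[25] read 'c'  n4⇒n5  → match P3@[24:25]
[26] read 'c'  n5⇒n6  → match P3@[25:26]
[27] read 'b'  n6⇒n1 (fail-walked)  → match P0@[27:27]
[28] read 'c'  n1⇒n3 (fail-walked)
[29] read 'c'  n3⇒n4  → match P3@[28:29]
[30] read 'c'  n4⇒n5  → match P3@[29:30]
[31] read 'c'  n5⇒n6  → match P3@[30:31]
[32] read 'c'  n6⇒n6 (fail-walked)  → match P3@[31:32]
[33] read 'c'  n6⇒n6 (fail-walked)  → match P3@[32:33]
[34] read 'a'  n6⇒n7  → match P2@[30:34],P6@[31:34]
[35] read 'b'  n7⇒n1 (fail-walked)  → match P0@[35:35]
[36] read 'a'  n1⇒n8 (fail-walked)
[37] read 'c'  n8⇒n9
[38] read 'c'  n9⇒n4 (fail-walked)  → match P3@[37:38]
[39] read 'a'  n4⇒n8 (fail-walked)
[40] read 'b'  n8⇒n1 (fail-walked)  → match P0@[40:40]
[41] read 'a'  n1⇒n8 (fail-walked)
[42] read 'a'  n8⇒n13
[43] read 'c'  n13⇒n9 (fail-walked)
[44] read 'a'  n9⇒n10
[45] read 'b'  n10⇒n11  → match P0@[45:45]
[46] read 'c'  n11⇒n12  → match P4@[42:46]
[47] read 'a'  n12⇒n8 (fail-walked)
[48] read 'a'  n8⇒n13
[49] read 'a'  n13⇒n13 (fail-walked)
[50] read 'b'  n13⇒n14  → match P0@[50:50],P5@[48:50]
[51] read 'b'  n14⇒n2 (fail-walked)  → match P0@[51:51],P1@[50:51]
[52] read 'c'  n2⇒n3 (fail-walked)
[53] read 'a'  n3⇒n8 (fail-walked)
[54] read 'a'  n8⇒n13
[55] read 'a'  n13⇒n13 (fail-walked)
[56] read 'b'  n13⇒n14  → match P0@[56:56],P5@[54:56]
[57] read 'c'  n14⇒n3 (fail-walked)
[58] read 'c'  n3⇒n4  → match P3@[57:58]
[59] read 'b'  n4⇒n1 (fail-walked)  → match P0@[59:59]
[60] read 'c'  n1⇒n3 (fail-walked)
[61] read 'c'  n3⇒n4  → match P3@[60:61]
[62] read 'b'  n4⇒n1 (fail-walked)  → match P0@[62:62]
[63] read 'c'  n1⇒n3 (fail-walked)
[64] read 'c'  n3⇒n4  → match P3@[63:64]
[65] read 'a'  n4⇒n8 (fail-walked)
[66] read 'c'  n8⇒n9
[67] read 'c'  n9⇒n4 (fail-walked)  → match P3@[66:67]
[68] read 'c'  n4⇒n5  → match P3@[67:68]

All matches (sorted): [[1,3],[2,3],[3,3],[4,3],[5,2],[5,6],[7,3],[12,0],[12,5],[13,0],[13,1],[14,0],[14,1],[16,0],[18,3],[19,3],[20,3],[21,2],[21,6],[22,0],[24,3],[25,3],[26,3],[27,0],[29,3],[30,3],[31,3],[32,3],[33,3],[34,2],[34,6],[35,0],[38,3],[40,0],[45,0],[46,4],[50,0],[50,5],[51,0],[51,1],[56,0],[56,5],[58,3],[59,0],[61,3],[62,0],[64,3],[67,3],[68,3]]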